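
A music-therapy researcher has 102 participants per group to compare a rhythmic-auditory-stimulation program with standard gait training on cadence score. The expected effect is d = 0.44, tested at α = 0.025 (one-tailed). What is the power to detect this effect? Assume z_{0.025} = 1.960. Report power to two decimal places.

power ≈ 0.88

For two equal groups, power = Φ(d·√(n/2) − z_{α}).
d·√(n/2) = 0.44 × √(102/2) = 0.44 × 7.141 = 3.142.
z_β = 3.142 − 1.960 = 1.182.
Power = Φ(1.182) = 0.881.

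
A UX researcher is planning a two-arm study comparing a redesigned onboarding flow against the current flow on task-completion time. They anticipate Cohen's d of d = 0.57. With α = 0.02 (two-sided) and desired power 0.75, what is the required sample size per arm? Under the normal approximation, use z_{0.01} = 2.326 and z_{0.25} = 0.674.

n = 56 per group

For two independent groups with equal n: n = 2·((z_{α/2} + z_β) / d)².
z_{α/2} + z_β = 2.326 + 0.674 = 3.000.
n = 2 × (3.000 / 0.57)² = 2 × 5.263² = 2 × 27.70 = 55.4.
Round up to the next whole participant.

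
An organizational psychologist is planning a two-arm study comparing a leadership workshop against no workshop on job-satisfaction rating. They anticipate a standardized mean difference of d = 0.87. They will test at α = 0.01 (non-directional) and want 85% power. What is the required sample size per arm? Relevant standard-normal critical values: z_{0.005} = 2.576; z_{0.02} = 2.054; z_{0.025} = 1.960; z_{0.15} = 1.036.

For two independent groups with equal n: n = 2·((z_{α/2} + z_β) / d)².
z_{α/2} + z_β = 2.576 + 1.036 = 3.612.
n = 2 × (3.612 / 0.87)² = 2 × 4.152² = 2 × 17.24 = 34.5.
Round up to the next whole participant.

n = 35 per group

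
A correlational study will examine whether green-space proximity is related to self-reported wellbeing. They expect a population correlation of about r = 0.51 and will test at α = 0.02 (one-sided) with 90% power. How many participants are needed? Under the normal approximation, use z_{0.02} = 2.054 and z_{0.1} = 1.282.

n = 39

Fisher's z: C = ½·ln((1+r)/(1−r)) = ½·ln(3.0816) = 0.5627.
n = ((z_{α} + z_β)/C)² + 3.
(2.054 + 1.282) / 0.5627 = 3.336 / 0.5627 = 5.929.
n = 5.929² + 3 = 35.15 + 3 = 38.1.
Round up.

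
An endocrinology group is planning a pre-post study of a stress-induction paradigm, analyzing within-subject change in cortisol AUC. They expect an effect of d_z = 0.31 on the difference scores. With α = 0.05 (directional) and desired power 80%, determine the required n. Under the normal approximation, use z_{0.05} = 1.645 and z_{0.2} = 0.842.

n = 65 pairs

For a paired (one-sample on differences) test: n = ((z_{α} + z_β) / d)².
z_{α} + z_β = 1.645 + 0.842 = 2.487.
n = (2.487 / 0.31)² = 8.023² = 64.36.
Round up.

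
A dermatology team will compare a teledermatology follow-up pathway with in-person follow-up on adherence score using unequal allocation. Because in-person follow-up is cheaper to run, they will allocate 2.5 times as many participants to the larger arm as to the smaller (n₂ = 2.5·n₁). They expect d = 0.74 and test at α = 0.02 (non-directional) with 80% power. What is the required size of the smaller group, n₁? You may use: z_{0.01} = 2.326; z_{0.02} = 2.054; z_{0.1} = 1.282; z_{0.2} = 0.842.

With allocation ratio k = n₂/n₁ = 2.5, Var(x̄₁−x̄₂) = σ²(1/n₁ + 1/(k·n₁)) = σ²·(k+1)/(k·n₁).
So n₁ = (1 + 1/k)·((z_{α/2} + z_β)/d)² = 1.400 × (3.168/0.74)².
n₁ = 1.400 × 18.33 = 25.7.
Round up: n₁ = 26, giving n₂ = 2.5 × 26 = 65.

n₁ = 26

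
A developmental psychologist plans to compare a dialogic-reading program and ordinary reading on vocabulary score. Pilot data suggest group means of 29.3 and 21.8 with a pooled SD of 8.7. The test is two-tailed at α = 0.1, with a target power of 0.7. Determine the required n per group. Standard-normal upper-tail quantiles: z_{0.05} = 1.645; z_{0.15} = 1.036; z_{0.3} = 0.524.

Cohen's d = |M₁ − M₂| / SD_pooled = |29.3 − 21.8| / 8.7 = 7.5 / 8.7 = 0.862.
For two independent groups with equal n: n = 2·((z_{α/2} + z_β) / d)².
z_{α/2} + z_β = 1.645 + 0.524 = 2.169.
n = 2 × (2.169 / 0.862)² = 2 × 2.516² = 2 × 6.33 = 12.7.
Round up to the next whole participant.

n = 13 per group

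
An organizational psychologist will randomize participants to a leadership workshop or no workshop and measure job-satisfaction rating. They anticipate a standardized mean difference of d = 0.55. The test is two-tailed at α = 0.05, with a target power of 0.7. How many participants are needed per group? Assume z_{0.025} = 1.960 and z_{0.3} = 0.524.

n = 41 per group

For two independent groups with equal n: n = 2·((z_{α/2} + z_β) / d)².
z_{α/2} + z_β = 1.960 + 0.524 = 2.484.
n = 2 × (2.484 / 0.55)² = 2 × 4.516² = 2 × 20.40 = 40.8.
Round up to the next whole participant.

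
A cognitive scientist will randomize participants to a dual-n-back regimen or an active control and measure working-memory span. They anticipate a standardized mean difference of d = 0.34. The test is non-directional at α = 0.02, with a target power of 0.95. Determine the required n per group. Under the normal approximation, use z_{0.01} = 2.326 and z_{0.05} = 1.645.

For two independent groups with equal n: n = 2·((z_{α/2} + z_β) / d)².
z_{α/2} + z_β = 2.326 + 1.645 = 3.971.
n = 2 × (3.971 / 0.34)² = 2 × 11.679² = 2 × 136.41 = 272.8.
Round up to the next whole participant.

n = 273 per group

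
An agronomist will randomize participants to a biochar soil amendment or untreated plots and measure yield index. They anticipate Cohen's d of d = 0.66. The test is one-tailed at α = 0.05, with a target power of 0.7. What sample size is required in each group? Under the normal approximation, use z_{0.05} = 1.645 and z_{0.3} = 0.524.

n = 22 per group

For two independent groups with equal n: n = 2·((z_{α} + z_β) / d)².
z_{α} + z_β = 1.645 + 0.524 = 2.169.
n = 2 × (2.169 / 0.66)² = 2 × 3.286² = 2 × 10.80 = 21.6.
Round up to the next whole participant.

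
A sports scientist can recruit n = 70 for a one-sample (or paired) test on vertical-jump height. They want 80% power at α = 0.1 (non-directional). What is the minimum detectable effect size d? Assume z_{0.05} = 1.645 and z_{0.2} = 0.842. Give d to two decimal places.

For a single sample (or paired design) of n = 70: d_min = (z_{α/2} + z_β)/√n.
z-sum = 1.645 + 0.842 = 2.487.
d_min = 2.487 / √70 = 2.487 / 8.367 = 0.297.

d_min ≈ 0.30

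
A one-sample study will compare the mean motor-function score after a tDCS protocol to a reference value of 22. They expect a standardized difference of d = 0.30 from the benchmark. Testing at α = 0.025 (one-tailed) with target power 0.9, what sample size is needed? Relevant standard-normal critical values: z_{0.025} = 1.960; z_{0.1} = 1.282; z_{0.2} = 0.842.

For a one-sample test: n = ((z_{α} + z_β) / d)².
z_{α} + z_β = 1.960 + 1.282 = 3.242.
n = (3.242 / 0.30)² = 10.807² = 116.78.
Round up.

n = 117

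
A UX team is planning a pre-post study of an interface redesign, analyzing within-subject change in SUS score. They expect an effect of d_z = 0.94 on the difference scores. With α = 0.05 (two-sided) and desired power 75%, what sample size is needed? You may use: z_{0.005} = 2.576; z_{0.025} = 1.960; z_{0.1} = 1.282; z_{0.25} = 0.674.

For a paired (one-sample on differences) test: n = ((z_{α/2} + z_β) / d)².
z_{α/2} + z_β = 1.960 + 0.674 = 2.634.
n = (2.634 / 0.94)² = 2.802² = 7.85.
Round up.

n = 8 pairs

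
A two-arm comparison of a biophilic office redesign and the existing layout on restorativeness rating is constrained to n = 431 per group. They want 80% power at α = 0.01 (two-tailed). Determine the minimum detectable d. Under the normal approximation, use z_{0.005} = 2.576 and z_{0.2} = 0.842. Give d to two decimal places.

For two independent groups of n = 431 each: d_min = (z_{α/2} + z_β)·√(2/n).
z-sum = 2.576 + 0.842 = 3.418.
d_min = 3.418 × √(2/431) = 3.418 × 0.0681 = 0.233.

d_min ≈ 0.23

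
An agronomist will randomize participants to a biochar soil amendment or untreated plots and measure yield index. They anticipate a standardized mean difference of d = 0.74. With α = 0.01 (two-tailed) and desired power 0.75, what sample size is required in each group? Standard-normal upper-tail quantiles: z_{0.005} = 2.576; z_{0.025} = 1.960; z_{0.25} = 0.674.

n = 39 per group

For two independent groups with equal n: n = 2·((z_{α/2} + z_β) / d)².
z_{α/2} + z_β = 2.576 + 0.674 = 3.250.
n = 2 × (3.250 / 0.74)² = 2 × 4.392² = 2 × 19.29 = 38.6.
Round up to the next whole participant.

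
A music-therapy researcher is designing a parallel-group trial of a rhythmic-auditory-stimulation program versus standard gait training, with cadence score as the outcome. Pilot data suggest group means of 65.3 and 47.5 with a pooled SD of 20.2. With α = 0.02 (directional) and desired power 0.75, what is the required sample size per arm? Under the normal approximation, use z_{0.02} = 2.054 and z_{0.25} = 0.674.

n = 20 per group

Cohen's d = |M₁ − M₂| / SD_pooled = |65.3 − 47.5| / 20.2 = 17.8 / 20.2 = 0.881.
For two independent groups with equal n: n = 2·((z_{α} + z_β) / d)².
z_{α} + z_β = 2.054 + 0.674 = 2.728.
n = 2 × (2.728 / 0.881)² = 2 × 3.096² = 2 × 9.59 = 19.2.
Round up to the next whole participant.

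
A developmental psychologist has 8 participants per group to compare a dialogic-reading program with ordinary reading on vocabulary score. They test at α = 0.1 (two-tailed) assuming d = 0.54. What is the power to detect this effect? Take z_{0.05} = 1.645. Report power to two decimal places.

For two equal groups, power = Φ(d·√(n/2) − z_{α/2}).
d·√(n/2) = 0.54 × √(8/2) = 0.54 × 2.000 = 1.080.
z_β = 1.080 − 1.645 = -0.565.
Power = Φ(-0.565) = 0.286.

power ≈ 0.29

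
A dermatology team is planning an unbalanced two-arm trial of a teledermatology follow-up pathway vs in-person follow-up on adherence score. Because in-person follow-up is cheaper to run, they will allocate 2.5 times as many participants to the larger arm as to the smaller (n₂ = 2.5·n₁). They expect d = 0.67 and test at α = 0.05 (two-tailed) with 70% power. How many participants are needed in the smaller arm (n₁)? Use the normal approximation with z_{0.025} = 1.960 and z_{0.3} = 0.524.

With allocation ratio k = n₂/n₁ = 2.5, Var(x̄₁−x̄₂) = σ²(1/n₁ + 1/(k·n₁)) = σ²·(k+1)/(k·n₁).
So n₁ = (1 + 1/k)·((z_{α/2} + z_β)/d)² = 1.400 × (2.484/0.67)².
n₁ = 1.400 × 13.75 = 19.2.
Round up: n₁ = 20, giving n₂ = 2.5 × 20 = 50.

n₁ = 20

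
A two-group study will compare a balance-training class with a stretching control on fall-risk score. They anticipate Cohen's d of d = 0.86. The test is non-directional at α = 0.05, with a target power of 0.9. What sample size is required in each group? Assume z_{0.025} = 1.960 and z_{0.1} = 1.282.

n = 29 per group

For two independent groups with equal n: n = 2·((z_{α/2} + z_β) / d)².
z_{α/2} + z_β = 1.960 + 1.282 = 3.242.
n = 2 × (3.242 / 0.86)² = 2 × 3.770² = 2 × 14.21 = 28.4.
Round up to the next whole participant.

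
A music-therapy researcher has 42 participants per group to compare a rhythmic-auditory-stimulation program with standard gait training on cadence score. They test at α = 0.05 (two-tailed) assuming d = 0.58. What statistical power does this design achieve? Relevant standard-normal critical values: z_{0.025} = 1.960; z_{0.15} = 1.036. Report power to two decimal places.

For two equal groups, power = Φ(d·√(n/2) − z_{α/2}).
d·√(n/2) = 0.58 × √(42/2) = 0.58 × 4.583 = 2.658.
z_β = 2.658 − 1.960 = 0.698.
Power = Φ(0.698) = 0.757.

power ≈ 0.76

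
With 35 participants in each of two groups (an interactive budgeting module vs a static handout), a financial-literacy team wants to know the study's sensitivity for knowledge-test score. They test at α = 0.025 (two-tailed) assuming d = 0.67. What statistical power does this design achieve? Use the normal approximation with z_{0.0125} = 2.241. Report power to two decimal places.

For two equal groups, power = Φ(d·√(n/2) − z_{α/2}).
d·√(n/2) = 0.67 × √(35/2) = 0.67 × 4.183 = 2.803.
z_β = 2.803 − 2.241 = 0.562.
Power = Φ(0.562) = 0.713.

power ≈ 0.71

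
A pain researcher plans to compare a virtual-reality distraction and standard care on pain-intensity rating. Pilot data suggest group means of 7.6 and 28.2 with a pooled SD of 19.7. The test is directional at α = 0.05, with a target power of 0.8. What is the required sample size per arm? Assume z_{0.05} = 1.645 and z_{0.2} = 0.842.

Cohen's d = |M₁ − M₂| / SD_pooled = |7.6 − 28.2| / 19.7 = 20.6 / 19.7 = 1.046.
For two independent groups with equal n: n = 2·((z_{α} + z_β) / d)².
z_{α} + z_β = 1.645 + 0.842 = 2.487.
n = 2 × (2.487 / 1.046)² = 2 × 2.378² = 2 × 5.65 = 11.3.
Round up to the next whole participant.

n = 12 per group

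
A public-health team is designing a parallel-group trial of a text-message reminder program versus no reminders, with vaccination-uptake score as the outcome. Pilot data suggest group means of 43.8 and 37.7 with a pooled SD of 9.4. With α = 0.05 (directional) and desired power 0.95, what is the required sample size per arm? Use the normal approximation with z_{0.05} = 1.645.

Cohen's d = |M₁ − M₂| / SD_pooled = |43.8 − 37.7| / 9.4 = 6.1 / 9.4 = 0.649.
For two independent groups with equal n: n = 2·((z_{α} + z_β) / d)².
z_{α} + z_β = 1.645 + 1.645 = 3.290.
n = 2 × (3.290 / 0.649)² = 2 × 5.069² = 2 × 25.70 = 51.4.
Round up to the next whole participant.

n = 52 per group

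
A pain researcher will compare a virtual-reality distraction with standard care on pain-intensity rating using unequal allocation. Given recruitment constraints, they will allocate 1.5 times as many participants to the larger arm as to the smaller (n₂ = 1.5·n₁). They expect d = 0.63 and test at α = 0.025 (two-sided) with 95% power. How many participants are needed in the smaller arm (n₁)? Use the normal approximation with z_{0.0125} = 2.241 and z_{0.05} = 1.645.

With allocation ratio k = n₂/n₁ = 1.5, Var(x̄₁−x̄₂) = σ²(1/n₁ + 1/(k·n₁)) = σ²·(k+1)/(k·n₁).
So n₁ = (1 + 1/k)·((z_{α/2} + z_β)/d)² = 1.667 × (3.886/0.63)².
n₁ = 1.667 × 38.05 = 63.4.
Round up: n₁ = 64, giving n₂ = 1.5 × 64 = 96.

n₁ = 64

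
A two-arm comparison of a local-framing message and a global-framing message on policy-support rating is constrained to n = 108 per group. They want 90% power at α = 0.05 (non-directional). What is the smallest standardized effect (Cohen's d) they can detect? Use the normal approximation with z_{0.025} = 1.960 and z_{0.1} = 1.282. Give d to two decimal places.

For two independent groups of n = 108 each: d_min = (z_{α/2} + z_β)·√(2/n).
z-sum = 1.960 + 1.282 = 3.242.
d_min = 3.242 × √(2/108) = 3.242 × 0.1361 = 0.441.

d_min ≈ 0.44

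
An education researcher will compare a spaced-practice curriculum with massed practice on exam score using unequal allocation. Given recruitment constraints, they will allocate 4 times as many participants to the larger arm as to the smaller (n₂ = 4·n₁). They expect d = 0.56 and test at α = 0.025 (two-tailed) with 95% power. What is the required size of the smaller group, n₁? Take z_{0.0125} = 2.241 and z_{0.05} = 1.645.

With allocation ratio k = n₂/n₁ = 4, Var(x̄₁−x̄₂) = σ²(1/n₁ + 1/(k·n₁)) = σ²·(k+1)/(k·n₁).
So n₁ = (1 + 1/k)·((z_{α/2} + z_β)/d)² = 1.250 × (3.886/0.56)².
n₁ = 1.250 × 48.15 = 60.2.
Round up: n₁ = 61, giving n₂ = 4 × 61 = 244.

n₁ = 61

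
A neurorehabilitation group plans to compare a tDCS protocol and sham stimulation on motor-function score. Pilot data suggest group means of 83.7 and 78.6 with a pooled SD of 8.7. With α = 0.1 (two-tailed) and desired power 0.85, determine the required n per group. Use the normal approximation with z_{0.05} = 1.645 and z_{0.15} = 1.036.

Cohen's d = |M₁ − M₂| / SD_pooled = |83.7 − 78.6| / 8.7 = 5.1 / 8.7 = 0.586.
For two independent groups with equal n: n = 2·((z_{α/2} + z_β) / d)².
z_{α/2} + z_β = 1.645 + 1.036 = 2.681.
n = 2 × (2.681 / 0.586)² = 2 × 4.575² = 2 × 20.93 = 41.9.
Round up to the next whole participant.

n = 42 per group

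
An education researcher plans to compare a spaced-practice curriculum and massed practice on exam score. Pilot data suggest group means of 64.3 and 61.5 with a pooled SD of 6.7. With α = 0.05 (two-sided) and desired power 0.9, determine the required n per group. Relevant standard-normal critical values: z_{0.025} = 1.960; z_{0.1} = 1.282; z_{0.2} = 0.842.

n = 121 per group

Cohen's d = |M₁ − M₂| / SD_pooled = |64.3 − 61.5| / 6.7 = 2.8 / 6.7 = 0.418.
For two independent groups with equal n: n = 2·((z_{α/2} + z_β) / d)².
z_{α/2} + z_β = 1.960 + 1.282 = 3.242.
n = 2 × (3.242 / 0.418)² = 2 × 7.756² = 2 × 60.16 = 120.3.
Round up to the next whole participant.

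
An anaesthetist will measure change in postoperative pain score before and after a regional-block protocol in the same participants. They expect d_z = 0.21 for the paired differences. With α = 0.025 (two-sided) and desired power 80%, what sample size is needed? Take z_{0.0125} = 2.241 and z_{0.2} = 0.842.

n = 216 pairs

For a paired (one-sample on differences) test: n = ((z_{α/2} + z_β) / d)².
z_{α/2} + z_β = 2.241 + 0.842 = 3.083.
n = (3.083 / 0.21)² = 14.681² = 215.53.
Round up.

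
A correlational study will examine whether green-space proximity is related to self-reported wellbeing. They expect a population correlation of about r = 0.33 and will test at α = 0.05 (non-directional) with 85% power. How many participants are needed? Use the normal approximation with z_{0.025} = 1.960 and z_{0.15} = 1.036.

n = 80

Fisher's z: C = ½·ln((1+r)/(1−r)) = ½·ln(1.9851) = 0.3428.
n = ((z_{α/2} + z_β)/C)² + 3.
(1.960 + 1.036) / 0.3428 = 2.996 / 0.3428 = 8.740.
n = 8.740² + 3 = 76.38 + 3 = 79.4.
Round up.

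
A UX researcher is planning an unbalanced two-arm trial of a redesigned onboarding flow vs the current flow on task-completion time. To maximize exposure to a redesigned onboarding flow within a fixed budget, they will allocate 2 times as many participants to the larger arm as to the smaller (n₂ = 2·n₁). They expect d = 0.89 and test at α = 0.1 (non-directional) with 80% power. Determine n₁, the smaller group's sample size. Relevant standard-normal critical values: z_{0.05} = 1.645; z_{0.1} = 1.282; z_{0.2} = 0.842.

With allocation ratio k = n₂/n₁ = 2, Var(x̄₁−x̄₂) = σ²(1/n₁ + 1/(k·n₁)) = σ²·(k+1)/(k·n₁).
So n₁ = (1 + 1/k)·((z_{α/2} + z_β)/d)² = 1.500 × (2.487/0.89)².
n₁ = 1.500 × 7.81 = 11.7.
Round up: n₁ = 12, giving n₂ = 2 × 12 = 24.

n₁ = 12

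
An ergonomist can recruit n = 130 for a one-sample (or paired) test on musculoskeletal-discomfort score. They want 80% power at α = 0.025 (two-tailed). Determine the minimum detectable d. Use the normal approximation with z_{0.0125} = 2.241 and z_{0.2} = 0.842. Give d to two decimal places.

For a single sample (or paired design) of n = 130: d_min = (z_{α/2} + z_β)/√n.
z-sum = 2.241 + 0.842 = 3.083.
d_min = 3.083 / √130 = 3.083 / 11.402 = 0.270.

d_min ≈ 0.27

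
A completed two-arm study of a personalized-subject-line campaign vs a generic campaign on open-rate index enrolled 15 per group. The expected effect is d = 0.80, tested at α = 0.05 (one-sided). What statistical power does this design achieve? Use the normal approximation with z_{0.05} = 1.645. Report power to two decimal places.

For two equal groups, power = Φ(d·√(n/2) − z_{α}).
d·√(n/2) = 0.80 × √(15/2) = 0.80 × 2.739 = 2.191.
z_β = 2.191 − 1.645 = 0.546.
Power = Φ(0.546) = 0.707.

power ≈ 0.71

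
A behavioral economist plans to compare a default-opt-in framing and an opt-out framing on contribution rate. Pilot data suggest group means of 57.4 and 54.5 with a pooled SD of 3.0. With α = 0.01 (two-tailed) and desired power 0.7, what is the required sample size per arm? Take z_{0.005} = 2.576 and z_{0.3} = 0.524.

Cohen's d = |M₁ − M₂| / SD_pooled = |57.4 − 54.5| / 3.0 = 2.9 / 3.0 = 0.967.
For two independent groups with equal n: n = 2·((z_{α/2} + z_β) / d)².
z_{α/2} + z_β = 2.576 + 0.524 = 3.100.
n = 2 × (3.100 / 0.967)² = 2 × 3.206² = 2 × 10.28 = 20.6.
Round up to the next whole participant.

n = 21 per group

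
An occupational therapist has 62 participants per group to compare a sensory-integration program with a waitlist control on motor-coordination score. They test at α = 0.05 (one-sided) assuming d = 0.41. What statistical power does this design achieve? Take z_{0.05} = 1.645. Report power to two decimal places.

For two equal groups, power = Φ(d·√(n/2) − z_{α}).
d·√(n/2) = 0.41 × √(62/2) = 0.41 × 5.568 = 2.283.
z_β = 2.283 − 1.645 = 0.638.
Power = Φ(0.638) = 0.738.

power ≈ 0.74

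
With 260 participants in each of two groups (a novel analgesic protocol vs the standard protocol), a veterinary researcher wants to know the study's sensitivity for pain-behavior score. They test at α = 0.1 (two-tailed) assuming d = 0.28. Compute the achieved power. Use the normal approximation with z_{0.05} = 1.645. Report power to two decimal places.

For two equal groups, power = Φ(d·√(n/2) − z_{α/2}).
d·√(n/2) = 0.28 × √(260/2) = 0.28 × 11.402 = 3.192.
z_β = 3.192 − 1.645 = 1.547.
Power = Φ(1.547) = 0.939.

power ≈ 0.94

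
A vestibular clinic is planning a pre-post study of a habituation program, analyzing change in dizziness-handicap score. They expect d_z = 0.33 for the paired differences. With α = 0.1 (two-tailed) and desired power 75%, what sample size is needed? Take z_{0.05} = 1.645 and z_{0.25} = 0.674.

n = 50 pairs

For a paired (one-sample on differences) test: n = ((z_{α/2} + z_β) / d)².
z_{α/2} + z_β = 1.645 + 0.674 = 2.319.
n = (2.319 / 0.33)² = 7.027² = 49.38.
Round up.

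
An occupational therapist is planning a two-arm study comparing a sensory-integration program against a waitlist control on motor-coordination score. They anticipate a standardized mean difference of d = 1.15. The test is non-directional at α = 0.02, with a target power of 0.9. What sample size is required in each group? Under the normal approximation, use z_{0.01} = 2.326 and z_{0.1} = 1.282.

n = 20 per group

For two independent groups with equal n: n = 2·((z_{α/2} + z_β) / d)².
z_{α/2} + z_β = 2.326 + 1.282 = 3.608.
n = 2 × (3.608 / 1.15)² = 2 × 3.137² = 2 × 9.84 = 19.7.
Round up to the next whole participant.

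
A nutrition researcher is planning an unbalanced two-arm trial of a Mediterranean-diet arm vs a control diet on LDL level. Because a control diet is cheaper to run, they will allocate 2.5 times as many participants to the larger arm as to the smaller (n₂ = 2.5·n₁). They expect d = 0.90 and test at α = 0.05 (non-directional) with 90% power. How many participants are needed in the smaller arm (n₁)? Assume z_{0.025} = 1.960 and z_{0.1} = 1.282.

With allocation ratio k = n₂/n₁ = 2.5, Var(x̄₁−x̄₂) = σ²(1/n₁ + 1/(k·n₁)) = σ²·(k+1)/(k·n₁).
So n₁ = (1 + 1/k)·((z_{α/2} + z_β)/d)² = 1.400 × (3.242/0.90)².
n₁ = 1.400 × 12.98 = 18.2.
Round up: n₁ = 19, giving n₂ = ⌈2.5 × 19⌉ = ⌈47.5⌉ = 48.

n₁ = 19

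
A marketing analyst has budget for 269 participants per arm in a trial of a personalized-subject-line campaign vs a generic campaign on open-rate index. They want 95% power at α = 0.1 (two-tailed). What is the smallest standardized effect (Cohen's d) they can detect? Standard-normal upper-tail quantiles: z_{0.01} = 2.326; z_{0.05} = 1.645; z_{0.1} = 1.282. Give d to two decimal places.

d_min ≈ 0.28

For two independent groups of n = 269 each: d_min = (z_{α/2} + z_β)·√(2/n).
z-sum = 1.645 + 1.645 = 3.290.
d_min = 3.290 × √(2/269) = 3.290 × 0.0862 = 0.284.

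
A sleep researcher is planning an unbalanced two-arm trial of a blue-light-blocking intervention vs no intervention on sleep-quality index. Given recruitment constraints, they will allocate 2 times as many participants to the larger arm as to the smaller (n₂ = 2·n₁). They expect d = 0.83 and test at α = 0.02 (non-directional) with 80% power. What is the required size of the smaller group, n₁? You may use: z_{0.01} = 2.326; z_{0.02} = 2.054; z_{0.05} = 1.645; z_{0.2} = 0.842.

With allocation ratio k = n₂/n₁ = 2, Var(x̄₁−x̄₂) = σ²(1/n₁ + 1/(k·n₁)) = σ²·(k+1)/(k·n₁).
So n₁ = (1 + 1/k)·((z_{α/2} + z_β)/d)² = 1.500 × (3.168/0.83)².
n₁ = 1.500 × 14.57 = 21.9.
Round up: n₁ = 22, giving n₂ = 2 × 22 = 44.

n₁ = 22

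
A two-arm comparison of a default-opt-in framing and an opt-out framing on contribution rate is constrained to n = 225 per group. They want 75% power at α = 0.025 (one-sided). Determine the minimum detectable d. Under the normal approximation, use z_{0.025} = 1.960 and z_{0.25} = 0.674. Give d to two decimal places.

d_min ≈ 0.25

For two independent groups of n = 225 each: d_min = (z_{α} + z_β)·√(2/n).
z-sum = 1.960 + 0.674 = 2.634.
d_min = 2.634 × √(2/225) = 2.634 × 0.0943 = 0.248.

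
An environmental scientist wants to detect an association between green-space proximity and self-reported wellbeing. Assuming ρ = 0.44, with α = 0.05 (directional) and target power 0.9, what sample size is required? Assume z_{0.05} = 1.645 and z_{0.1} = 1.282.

Fisher's z: C = ½·ln((1+r)/(1−r)) = ½·ln(2.5714) = 0.4722.
n = ((z_{α} + z_β)/C)² + 3.
(1.645 + 1.282) / 0.4722 = 2.927 / 0.4722 = 6.199.
n = 6.199² + 3 = 38.42 + 3 = 41.4.
Round up.

n = 42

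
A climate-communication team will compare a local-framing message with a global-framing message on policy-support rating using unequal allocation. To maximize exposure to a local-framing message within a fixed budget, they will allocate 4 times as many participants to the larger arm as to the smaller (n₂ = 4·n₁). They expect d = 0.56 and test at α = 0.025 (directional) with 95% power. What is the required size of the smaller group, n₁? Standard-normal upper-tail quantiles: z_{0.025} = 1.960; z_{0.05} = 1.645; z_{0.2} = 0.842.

With allocation ratio k = n₂/n₁ = 4, Var(x̄₁−x̄₂) = σ²(1/n₁ + 1/(k·n₁)) = σ²·(k+1)/(k·n₁).
So n₁ = (1 + 1/k)·((z_{α} + z_β)/d)² = 1.250 × (3.605/0.56)².
n₁ = 1.250 × 41.44 = 51.8.
Round up: n₁ = 52, giving n₂ = 4 × 52 = 208.

n₁ = 52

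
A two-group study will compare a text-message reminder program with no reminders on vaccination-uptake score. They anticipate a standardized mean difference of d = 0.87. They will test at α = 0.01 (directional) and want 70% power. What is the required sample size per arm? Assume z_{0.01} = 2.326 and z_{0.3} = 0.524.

For two independent groups with equal n: n = 2·((z_{α} + z_β) / d)².
z_{α} + z_β = 2.326 + 0.524 = 2.850.
n = 2 × (2.850 / 0.87)² = 2 × 3.276² = 2 × 10.73 = 21.5.
Round up to the next whole participant.

n = 22 per group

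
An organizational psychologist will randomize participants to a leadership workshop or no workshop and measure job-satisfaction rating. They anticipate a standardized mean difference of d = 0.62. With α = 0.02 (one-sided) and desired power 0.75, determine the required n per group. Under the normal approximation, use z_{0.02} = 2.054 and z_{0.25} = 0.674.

For two independent groups with equal n: n = 2·((z_{α} + z_β) / d)².
z_{α} + z_β = 2.054 + 0.674 = 2.728.
n = 2 × (2.728 / 0.62)² = 2 × 4.400² = 2 × 19.36 = 38.7.
Round up to the next whole participant.

n = 39 per group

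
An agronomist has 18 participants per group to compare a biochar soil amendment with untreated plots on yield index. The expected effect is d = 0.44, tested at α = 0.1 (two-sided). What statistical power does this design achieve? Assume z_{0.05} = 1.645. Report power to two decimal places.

power ≈ 0.37

For two equal groups, power = Φ(d·√(n/2) − z_{α/2}).
d·√(n/2) = 0.44 × √(18/2) = 0.44 × 3.000 = 1.320.
z_β = 1.320 − 1.645 = -0.325.
Power = Φ(-0.325) = 0.373.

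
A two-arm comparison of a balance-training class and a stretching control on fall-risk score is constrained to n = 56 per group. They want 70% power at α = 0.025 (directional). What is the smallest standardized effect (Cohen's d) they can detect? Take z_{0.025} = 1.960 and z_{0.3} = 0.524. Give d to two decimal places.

For two independent groups of n = 56 each: d_min = (z_{α} + z_β)·√(2/n).
z-sum = 1.960 + 0.524 = 2.484.
d_min = 2.484 × √(2/56) = 2.484 × 0.1890 = 0.469.

d_min ≈ 0.47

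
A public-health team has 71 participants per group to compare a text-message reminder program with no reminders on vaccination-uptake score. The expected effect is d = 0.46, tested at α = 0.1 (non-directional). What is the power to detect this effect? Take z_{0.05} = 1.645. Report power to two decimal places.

For two equal groups, power = Φ(d·√(n/2) − z_{α/2}).
d·√(n/2) = 0.46 × √(71/2) = 0.46 × 5.958 = 2.741.
z_β = 2.741 − 1.645 = 1.096.
Power = Φ(1.096) = 0.863.

power ≈ 0.86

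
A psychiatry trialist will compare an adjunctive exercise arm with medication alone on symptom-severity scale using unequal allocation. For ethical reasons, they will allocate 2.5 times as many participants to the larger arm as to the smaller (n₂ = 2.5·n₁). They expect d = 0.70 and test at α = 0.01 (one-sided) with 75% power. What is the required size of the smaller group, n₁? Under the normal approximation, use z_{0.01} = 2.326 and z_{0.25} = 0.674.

With allocation ratio k = n₂/n₁ = 2.5, Var(x̄₁−x̄₂) = σ²(1/n₁ + 1/(k·n₁)) = σ²·(k+1)/(k·n₁).
So n₁ = (1 + 1/k)·((z_{α} + z_β)/d)² = 1.400 × (3.000/0.70)².
n₁ = 1.400 × 18.37 = 25.7.
Round up: n₁ = 26, giving n₂ = 2.5 × 26 = 65.

n₁ = 26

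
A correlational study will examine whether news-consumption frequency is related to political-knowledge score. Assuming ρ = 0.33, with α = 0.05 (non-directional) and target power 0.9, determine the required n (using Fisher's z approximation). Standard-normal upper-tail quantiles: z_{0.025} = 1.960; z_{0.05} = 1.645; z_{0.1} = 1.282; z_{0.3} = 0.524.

Fisher's z: C = ½·ln((1+r)/(1−r)) = ½·ln(1.9851) = 0.3428.
n = ((z_{α/2} + z_β)/C)² + 3.
(1.960 + 1.282) / 0.3428 = 3.242 / 0.3428 = 9.457.
n = 9.457² + 3 = 89.44 + 3 = 92.4.
Round up.

n = 93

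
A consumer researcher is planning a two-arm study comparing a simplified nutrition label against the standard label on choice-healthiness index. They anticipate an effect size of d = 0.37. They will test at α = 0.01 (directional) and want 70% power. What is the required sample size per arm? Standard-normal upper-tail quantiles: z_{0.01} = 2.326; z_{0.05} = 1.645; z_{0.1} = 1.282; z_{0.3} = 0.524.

For two independent groups with equal n: n = 2·((z_{α} + z_β) / d)².
z_{α} + z_β = 2.326 + 0.524 = 2.850.
n = 2 × (2.850 / 0.37)² = 2 × 7.703² = 2 × 59.33 = 118.7.
Round up to the next whole participant.

n = 119 per group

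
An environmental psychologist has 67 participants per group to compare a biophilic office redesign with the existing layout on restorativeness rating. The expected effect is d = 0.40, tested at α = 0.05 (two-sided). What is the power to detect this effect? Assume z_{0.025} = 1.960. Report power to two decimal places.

For two equal groups, power = Φ(d·√(n/2) − z_{α/2}).
d·√(n/2) = 0.40 × √(67/2) = 0.40 × 5.788 = 2.315.
z_β = 2.315 − 1.960 = 0.355.
Power = Φ(0.355) = 0.639.

power ≈ 0.64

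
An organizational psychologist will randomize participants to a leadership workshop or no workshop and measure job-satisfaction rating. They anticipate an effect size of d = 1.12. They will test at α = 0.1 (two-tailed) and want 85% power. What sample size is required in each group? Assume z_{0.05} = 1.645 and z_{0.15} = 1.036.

For two independent groups with equal n: n = 2·((z_{α/2} + z_β) / d)².
z_{α/2} + z_β = 1.645 + 1.036 = 2.681.
n = 2 × (2.681 / 1.12)² = 2 × 2.394² = 2 × 5.73 = 11.5.
Round up to the next whole participant.

n = 12 per group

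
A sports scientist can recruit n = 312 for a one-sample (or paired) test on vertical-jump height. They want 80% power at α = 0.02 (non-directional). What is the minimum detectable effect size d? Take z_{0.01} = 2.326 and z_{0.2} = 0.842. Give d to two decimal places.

For a single sample (or paired design) of n = 312: d_min = (z_{α/2} + z_β)/√n.
z-sum = 2.326 + 0.842 = 3.168.
d_min = 3.168 / √312 = 3.168 / 17.664 = 0.179.

d_min ≈ 0.18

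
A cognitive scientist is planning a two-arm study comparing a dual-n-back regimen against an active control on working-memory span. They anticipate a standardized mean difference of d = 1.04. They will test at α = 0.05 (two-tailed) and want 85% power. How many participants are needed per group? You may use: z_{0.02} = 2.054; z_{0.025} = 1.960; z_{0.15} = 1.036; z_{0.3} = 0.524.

For two independent groups with equal n: n = 2·((z_{α/2} + z_β) / d)².
z_{α/2} + z_β = 1.960 + 1.036 = 2.996.
n = 2 × (2.996 / 1.04)² = 2 × 2.881² = 2 × 8.30 = 16.6.
Round up to the next whole participant.

n = 17 per group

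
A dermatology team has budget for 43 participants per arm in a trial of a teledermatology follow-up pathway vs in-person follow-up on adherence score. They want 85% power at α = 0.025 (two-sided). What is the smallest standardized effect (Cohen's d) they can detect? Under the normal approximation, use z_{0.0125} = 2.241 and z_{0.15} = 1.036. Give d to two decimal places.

For two independent groups of n = 43 each: d_min = (z_{α/2} + z_β)·√(2/n).
z-sum = 2.241 + 1.036 = 3.277.
d_min = 3.277 × √(2/43) = 3.277 × 0.2157 = 0.707.

d_min ≈ 0.71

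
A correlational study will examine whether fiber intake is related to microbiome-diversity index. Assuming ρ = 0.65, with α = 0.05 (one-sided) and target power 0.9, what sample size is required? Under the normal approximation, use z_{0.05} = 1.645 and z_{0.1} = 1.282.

n = 18

Fisher's z: C = ½·ln((1+r)/(1−r)) = ½·ln(4.7143) = 0.7753.
n = ((z_{α} + z_β)/C)² + 3.
(1.645 + 1.282) / 0.7753 = 2.927 / 0.7753 = 3.775.
n = 3.775² + 3 = 14.25 + 3 = 17.3.
Round up.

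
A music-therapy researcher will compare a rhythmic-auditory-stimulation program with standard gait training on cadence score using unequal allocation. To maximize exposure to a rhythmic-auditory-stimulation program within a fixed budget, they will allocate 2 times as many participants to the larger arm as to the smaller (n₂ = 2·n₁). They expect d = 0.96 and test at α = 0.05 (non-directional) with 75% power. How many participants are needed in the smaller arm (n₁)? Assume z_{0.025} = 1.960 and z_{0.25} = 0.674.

n₁ = 12

With allocation ratio k = n₂/n₁ = 2, Var(x̄₁−x̄₂) = σ²(1/n₁ + 1/(k·n₁)) = σ²·(k+1)/(k·n₁).
So n₁ = (1 + 1/k)·((z_{α/2} + z_β)/d)² = 1.500 × (2.634/0.96)².
n₁ = 1.500 × 7.53 = 11.3.
Round up: n₁ = 12, giving n₂ = 2 × 12 = 24.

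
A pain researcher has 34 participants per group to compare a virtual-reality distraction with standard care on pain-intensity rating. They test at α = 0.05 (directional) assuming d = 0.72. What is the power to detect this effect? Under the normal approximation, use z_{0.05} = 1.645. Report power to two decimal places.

For two equal groups, power = Φ(d·√(n/2) − z_{α}).
d·√(n/2) = 0.72 × √(34/2) = 0.72 × 4.123 = 2.969.
z_β = 2.969 − 1.645 = 1.324.
Power = Φ(1.324) = 0.907.

power ≈ 0.91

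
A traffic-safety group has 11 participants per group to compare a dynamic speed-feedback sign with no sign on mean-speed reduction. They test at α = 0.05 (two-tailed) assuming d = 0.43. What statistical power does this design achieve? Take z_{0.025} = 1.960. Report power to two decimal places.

For two equal groups, power = Φ(d·√(n/2) − z_{α/2}).
d·√(n/2) = 0.43 × √(11/2) = 0.43 × 2.345 = 1.008.
z_β = 1.008 − 1.960 = -0.952.
Power = Φ(-0.952) = 0.171.

power ≈ 0.17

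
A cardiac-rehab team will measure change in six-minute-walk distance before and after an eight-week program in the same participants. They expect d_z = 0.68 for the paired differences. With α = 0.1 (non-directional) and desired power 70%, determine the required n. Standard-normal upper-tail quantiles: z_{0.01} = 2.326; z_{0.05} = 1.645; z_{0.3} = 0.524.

For a paired (one-sample on differences) test: n = ((z_{α/2} + z_β) / d)².
z_{α/2} + z_β = 1.645 + 0.524 = 2.169.
n = (2.169 / 0.68)² = 3.190² = 10.17.
Round up.

n = 11 pairs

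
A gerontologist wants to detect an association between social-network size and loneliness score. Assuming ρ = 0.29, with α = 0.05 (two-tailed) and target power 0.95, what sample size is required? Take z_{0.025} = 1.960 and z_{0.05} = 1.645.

Fisher's z: C = ½·ln((1+r)/(1−r)) = ½·ln(1.8169) = 0.2986.
n = ((z_{α/2} + z_β)/C)² + 3.
(1.960 + 1.645) / 0.2986 = 3.605 / 0.2986 = 12.073.
n = 12.073² + 3 = 145.76 + 3 = 148.8.
Round up.

n = 149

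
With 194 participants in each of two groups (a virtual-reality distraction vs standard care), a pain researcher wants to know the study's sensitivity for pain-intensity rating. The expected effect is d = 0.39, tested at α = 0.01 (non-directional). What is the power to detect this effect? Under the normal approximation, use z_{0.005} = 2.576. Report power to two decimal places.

power ≈ 0.90

For two equal groups, power = Φ(d·√(n/2) − z_{α/2}).
d·√(n/2) = 0.39 × √(194/2) = 0.39 × 9.849 = 3.841.
z_β = 3.841 − 2.576 = 1.265.
Power = Φ(1.265) = 0.897.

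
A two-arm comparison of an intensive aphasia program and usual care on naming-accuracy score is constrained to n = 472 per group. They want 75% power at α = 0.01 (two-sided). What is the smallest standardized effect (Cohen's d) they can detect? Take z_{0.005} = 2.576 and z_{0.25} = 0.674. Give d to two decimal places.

d_min ≈ 0.21

For two independent groups of n = 472 each: d_min = (z_{α/2} + z_β)·√(2/n).
z-sum = 2.576 + 0.674 = 3.250.
d_min = 3.250 × √(2/472) = 3.250 × 0.0651 = 0.212.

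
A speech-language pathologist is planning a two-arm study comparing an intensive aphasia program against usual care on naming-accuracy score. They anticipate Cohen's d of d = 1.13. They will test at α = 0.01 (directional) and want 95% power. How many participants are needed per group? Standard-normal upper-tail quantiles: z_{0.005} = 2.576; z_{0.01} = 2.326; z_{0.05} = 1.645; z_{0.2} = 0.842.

n = 25 per group

For two independent groups with equal n: n = 2·((z_{α} + z_β) / d)².
z_{α} + z_β = 2.326 + 1.645 = 3.971.
n = 2 × (3.971 / 1.13)² = 2 × 3.514² = 2 × 12.35 = 24.7.
Round up to the next whole participant.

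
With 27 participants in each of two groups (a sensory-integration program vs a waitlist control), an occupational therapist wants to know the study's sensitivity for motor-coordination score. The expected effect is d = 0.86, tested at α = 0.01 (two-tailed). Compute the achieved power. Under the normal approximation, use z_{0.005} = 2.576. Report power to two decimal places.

For two equal groups, power = Φ(d·√(n/2) − z_{α/2}).
d·√(n/2) = 0.86 × √(27/2) = 0.86 × 3.674 = 3.160.
z_β = 3.160 − 2.576 = 0.584.
Power = Φ(0.584) = 0.720.

power ≈ 0.72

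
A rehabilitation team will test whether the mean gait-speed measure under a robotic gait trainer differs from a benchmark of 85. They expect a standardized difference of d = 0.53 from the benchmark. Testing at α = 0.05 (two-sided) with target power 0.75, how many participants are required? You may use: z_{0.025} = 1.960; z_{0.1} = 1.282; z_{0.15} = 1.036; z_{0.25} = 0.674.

For a one-sample test: n = ((z_{α/2} + z_β) / d)².
z_{α/2} + z_β = 1.960 + 0.674 = 2.634.
n = (2.634 / 0.53)² = 4.970² = 24.70.
Round up.

n = 25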